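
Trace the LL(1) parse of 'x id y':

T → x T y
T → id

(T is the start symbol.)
LL(1) parsing maintains a stack (initially the start symbol over $) and the input. At each step: if the stack top is a terminal, match it against the current input token; if it is a non-terminal N, replace it with the RHS of M[N, lookahead] (the unique production whose predict set contains the lookahead).

Stack is shown with the top on the left.

Stack    Input     Action
-------------------------
T $      x id y $  output T → x T y
x T y $  x id y $  match 'x'
T y $    id y $    output T → id
id y $   id y $    match 'id'
y $      y $       match 'y'
$        $         accept

The string is accepted.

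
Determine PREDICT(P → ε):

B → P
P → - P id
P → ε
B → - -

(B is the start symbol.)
{ $, 'id' }

PREDICT(P → ε) = (FIRST(RHS) \ {ε}) ∪ (FOLLOW(P) if ε ∈ FIRST(RHS), i.e. RHS ⇒* ε)
The right-hand side is ε (FIRST(ε) = { ε }), so the predict set is FOLLOW(P) = { $, 'id' }
PREDICT(P → ε) = { $, 'id' }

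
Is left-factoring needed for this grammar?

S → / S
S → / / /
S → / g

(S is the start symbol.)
Yes, S has productions with common prefix '/'

Left-factoring is needed when two productions for the same non-terminal
share a common prefix on the right-hand side.

Productions for S:
  S → / S
  S → / / /
  S → / g

Found common prefix '/' in productions for S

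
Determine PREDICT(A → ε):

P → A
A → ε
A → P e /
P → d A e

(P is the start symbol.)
PREDICT(A → ε) = (FIRST(RHS) \ {ε}) ∪ (FOLLOW(A) if ε ∈ FIRST(RHS), i.e. RHS ⇒* ε)
The right-hand side is ε (FIRST(ε) = { ε }), so the predict set is FOLLOW(A) = { $, 'e' }
PREDICT(A → ε) = { $, 'e' }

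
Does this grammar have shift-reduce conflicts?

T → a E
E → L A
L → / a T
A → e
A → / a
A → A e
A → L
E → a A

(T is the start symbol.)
Augment with T' → T and build the canonical LR(0) collection (I0 = CLOSURE({[T' → . T]}), then GOTO on every symbol after a dot until no new states appear). It has 16 states:
  I0: { [T → . a E], [T' → . T] }  — shift
  I1: { [T' → T .] }  — accept
  I2: { [E → . L A], [E → . a A], [L → . / a T], [T → a . E] }  — shift
  I3: { [L → / . a T] }  — shift
  I4: { [T → a E .] }  — reduce
  I5: { [A → . / a], [A → . A e], [A → . L], [A → . e], [E → L . A], [L → . / a T] }  — shift
  I6: { [A → . / a], [A → . A e], [A → . L], [A → . e], [E → a . A], [L → . / a T] }  — shift
  I7: { [A → / . a], [L → / . a T] }  — shift
  I8: { [A → A . e], [E → a A .] }  — shift, reduce
  I9: { [A → L .] }  — reduce
  I10: { [A → e .] }  — reduce
  I11: { [A → A e .] }  — reduce
  I12: { [A → / a .], [L → / a . T], [T → . a E] }  — shift, reduce
  I13: { [L → / a T .] }  — reduce
  I14: { [A → A . e], [E → L A .] }  — shift, reduce
  I15: { [L → / a . T], [T → . a E] }  — shift

I8 contains reduce item [E → a A .] and shift item [A → A . e] — shift-reduce conflict.
I12 contains reduce item [A → / a .] and shift item [T → . a E] — shift-reduce conflict.
I14 contains reduce item [E → L A .] and shift item [A → A . e] — shift-reduce conflict.

Answer: Yes — I8: [E → a A .] vs [A → A . e]; I12: [A → / a .] vs [T → . a E]; I14: [E → L A .] vs [A → A . e]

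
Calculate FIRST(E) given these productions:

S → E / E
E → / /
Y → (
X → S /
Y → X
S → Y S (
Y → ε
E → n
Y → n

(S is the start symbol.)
{ '/', 'n' }

To compute FIRST(E), examine every production with E on the left-hand side, reading each right-hand side left to right until a non-nullable symbol is reached.

From E → / /:
  - '/' is a terminal: add '/' and stop
From E → n:
  - n is a terminal: add 'n' and stop

Collecting: FIRST(E) = { '/', 'n' }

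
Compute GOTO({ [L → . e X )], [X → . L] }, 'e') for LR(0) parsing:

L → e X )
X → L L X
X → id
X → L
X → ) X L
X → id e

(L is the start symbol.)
GOTO(I, 'e') = CLOSURE({ [A → αX.β] : [A → α.Xβ] ∈ I, X = 'e' })

Items with dot before 'e', with the dot advanced:
  [L → . e X )] → [L → e . X )]
Closure of the advanced items:
  [L → e . X )] has the dot before X: add [X → . L L X], [X → . id], [X → . L], [X → . ) X L], [X → . id e]
  [X → . L L X] has the dot before L: add [L → . e X )]

GOTO = { [L → . e X )], [L → e . X )], [X → . ) X L], [X → . L L X], [X → . L], [X → . id e], [X → . id] }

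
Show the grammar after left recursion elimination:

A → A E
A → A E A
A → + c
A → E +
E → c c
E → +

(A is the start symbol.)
A → + c A'
A → E + A'
A' → E A'
A' → E A A'
A' → ε
E → c c
E → +

A is directly left-recursive. The standard transformation for
  A → A α₁ | ... | A α_m | β₁ | ... | β_n
is
  A  → β₁ A' | ... | β_n A'
  A' → α₁ A' | ... | α_m A' | ε

A → + c becomes A → + c A'
A → E + becomes A → E + A'
A → A E becomes A' → E A'
A → A E A becomes A' → E A A'
Add A' → ε

Productions for other non-terminals are unchanged:
  E → c c
  E → +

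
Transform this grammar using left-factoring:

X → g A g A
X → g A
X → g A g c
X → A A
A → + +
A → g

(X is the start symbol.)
Left-factoring transforms A → αβ₁ | αβ₂ into A → αA' and A' → β₁ | β₂
(α is the longest common prefix among the alternatives). Repeat until
no nonterminal has two alternatives with a common prefix.

Round 1: X has alternatives sharing prefix 'g A'. Introduce X': X → g A X'
  Add: X' → g A
  Add: X' → ε
  Add: X' → g c

Round 2: X' has alternatives sharing prefix 'g'. Introduce X'': X' → g X''
  Add: X'' → A
  Add: X'' → c

No remaining common prefixes — done.

Resulting grammar:
X → g A X'
X' → g X''
X'' → A
X'' → c
X' → ε
X → A A
A → + +
A → g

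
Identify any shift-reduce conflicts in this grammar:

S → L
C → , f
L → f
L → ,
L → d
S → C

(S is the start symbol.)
A shift-reduce conflict occurs when an LR(0) state has both:
  - a complete (reduce) item [A → α .] (dot at the end), and
  - a shift item [B → β . c γ] (dot before a terminal).

Augment with S' → S and build the canonical LR(0) collection (I0 = CLOSURE({[S' → . S]}), then GOTO on every symbol after a dot until no new states appear). It has 8 states:
  I0: { [C → . , f], [L → . ,], [L → . d], [L → . f], [S → . C], [S → . L], [S' → . S] }  — shift
  I1: { [C → , . f], [L → , .] }  — shift, reduce
  I2: { [S → C .] }  — reduce
  I3: { [S → L .] }  — reduce
  I4: { [S' → S .] }  — accept
  I5: { [L → d .] }  — reduce
  I6: { [L → f .] }  — reduce
  I7: { [C → , f .] }  — reduce

I1 contains reduce item [L → , .] and shift item [C → , . f] — shift-reduce conflict.

Answer: Yes — I1: [L → , .] vs [C → , . f]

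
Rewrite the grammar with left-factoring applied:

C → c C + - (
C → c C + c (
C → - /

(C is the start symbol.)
C → c C + C'
C' → - (
C' → c (
C → - /

Left-factoring transforms A → αβ₁ | αβ₂ into A → αA' and A' → β₁ | β₂
(α is the longest common prefix among the alternatives). Repeat until
no nonterminal has two alternatives with a common prefix.

Round 1: C has alternatives sharing prefix 'c C +'. Introduce C': C → c C + C'
  Add: C' → - (
  Add: C' → c (

No remaining common prefixes — done.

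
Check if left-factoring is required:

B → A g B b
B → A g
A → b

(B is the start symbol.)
Left-factoring is needed when two productions for the same non-terminal
share a common prefix on the right-hand side.

Productions for B:
  B → A g B b
  B → A g

Found common prefix 'A g' in productions for B

Answer: Yes, B has productions with common prefix 'A g'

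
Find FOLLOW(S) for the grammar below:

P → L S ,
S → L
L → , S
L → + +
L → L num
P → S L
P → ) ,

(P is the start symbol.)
To compute FOLLOW(S), find every occurrence of S on a right-hand side N → α S β: add FIRST(β) \ {ε}, and if β is empty or nullable also add FOLLOW(N). Iterate to a fixed point.

In P → L S ,: S is followed by ',', add FIRST(',') \ {ε} = { ',' }
In L → , S: S is at the end, add FOLLOW(L)
In P → S L: S is followed by L, add FIRST(L) \ {ε} = { '+', ',' }

The FOLLOW sets referred to above (computed the same way, to a fixed point):
  FOLLOW(L) = { $, '+', ',', 'num' }

Taking the union: FOLLOW(S) = { $, '+', ',', 'num' }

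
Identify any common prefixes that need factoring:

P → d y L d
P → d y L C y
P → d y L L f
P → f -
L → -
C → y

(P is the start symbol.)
Yes, P has productions with common prefix 'd y L'

Left-factoring is needed when two productions for the same non-terminal
share a common prefix on the right-hand side.

Productions for P:
  P → d y L d
  P → d y L C y
  P → d y L L f
  P → f -

Found common prefix 'd y L' in productions for P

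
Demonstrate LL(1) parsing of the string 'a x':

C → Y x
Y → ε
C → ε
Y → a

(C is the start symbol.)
LL(1) parsing maintains a stack (initially the start symbol over $) and the input. At each step: if the stack top is a terminal, match it against the current input token; if it is a non-terminal N, replace it with the RHS of M[N, lookahead] (the unique production whose predict set contains the lookahead).

Stack is shown with the top on the left.

Stack  Input  Action
--------------------
C $    a x $  output C → Y x
Y x $  a x $  output Y → a
a x $  a x $  match 'a'
x $    x $    match 'x'
$      $      accept

The string is accepted.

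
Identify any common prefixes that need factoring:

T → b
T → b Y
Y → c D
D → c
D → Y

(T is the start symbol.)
Left-factoring is needed when two productions for the same non-terminal
share a common prefix on the right-hand side.

Productions for T:
  T → b
  T → b Y
Productions for D:
  D → c
  D → Y

Found common prefix 'b' in productions for T

Answer: Yes, T has productions with common prefix 'b'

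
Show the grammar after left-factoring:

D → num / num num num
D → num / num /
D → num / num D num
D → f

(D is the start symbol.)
D → num / num D'
D' → num num
D' → /
D' → D num
D → f

Left-factoring transforms A → αβ₁ | αβ₂ into A → αA' and A' → β₁ | β₂
(α is the longest common prefix among the alternatives). Repeat until
no nonterminal has two alternatives with a common prefix.

Round 1: D has alternatives sharing prefix 'num / num'. Introduce D': D → num / num D'
  Add: D' → num num
  Add: D' → /
  Add: D' → D num

No remaining common prefixes — done.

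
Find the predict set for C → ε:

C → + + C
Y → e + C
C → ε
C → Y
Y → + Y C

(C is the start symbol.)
{ $, '+', 'e' }

PREDICT(C → ε) = (FIRST(RHS) \ {ε}) ∪ (FOLLOW(C) if ε ∈ FIRST(RHS), i.e. RHS ⇒* ε)
The right-hand side is ε (FIRST(ε) = { ε }), so the predict set is FOLLOW(C) = { $, '+', 'e' }
PREDICT(C → ε) = { $, '+', 'e' }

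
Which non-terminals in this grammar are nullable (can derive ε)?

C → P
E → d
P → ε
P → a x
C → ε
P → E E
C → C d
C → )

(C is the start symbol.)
A non-terminal is nullable if it can derive ε (the empty string): either it has an ε-production, or it has a production whose right-hand side consists entirely of nullable non-terminals.

ε-productions: P → ε, C → ε
So P, C are immediately nullable.
No further non-terminal can be added: every production for the remaining non-terminals contains a terminal or a non-nullable non-terminal.
Nullable = { 'C', 'P' }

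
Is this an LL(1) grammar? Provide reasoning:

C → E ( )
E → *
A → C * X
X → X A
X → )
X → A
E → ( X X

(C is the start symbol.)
Relevant sets:
  FIRST(X) = { '(', ')', '*' }
  FIRST(A) = { '(', '*' }

For E:
  PREDICT(E → '*') = { '*' }
  PREDICT(E → '(' X X) = { '(' }
For X:
  PREDICT(X → X A) = { '(', ')', '*' }
  PREDICT(X → ')') = { ')' }
  PREDICT(X → A) = { '(', '*' }
C, A have a single production, so nothing to check there.

Conflict found: Predict set conflict for X: { ')' }
The grammar is NOT LL(1).

Answer: No. Predict set conflict for X: { ')' }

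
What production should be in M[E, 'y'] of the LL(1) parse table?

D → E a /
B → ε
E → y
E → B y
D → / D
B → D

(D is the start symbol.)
E → y, E → B y

To find M[E, 'y'], we find productions for E where 'y' is in the predict set (PREDICT(N → α) = (FIRST(α) \ {ε}) ∪ (FOLLOW(N) if α ⇒* ε)).

Relevant sets:
  FIRST(B) = { '/', 'y', ε }

E → y: PREDICT = { 'y' }
  'y' is in predict set, so this production goes in M[E, 'y']
E → B y: PREDICT = { '/', 'y' }
  'y' is in predict set, so this production goes in M[E, 'y']

M[E, 'y'] = E → y, E → B y  (a multiply-defined cell — the grammar is not LL(1))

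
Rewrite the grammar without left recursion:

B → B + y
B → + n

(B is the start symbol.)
B is directly left-recursive. The standard transformation for
  A → A α₁ | ... | A α_m | β₁ | ... | β_n
is
  A  → β₁ A' | ... | β_n A'
  A' → α₁ A' | ... | α_m A' | ε

B → + n becomes B → + n B'
B → B + y becomes B' → + y B'
Add B' → ε

Resulting grammar:
B → + n B'
B' → + y B'
B' → ε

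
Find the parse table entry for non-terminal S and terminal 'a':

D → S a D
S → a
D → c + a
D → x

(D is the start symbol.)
To find M[S, 'a'], we find productions for S where 'a' is in the predict set (PREDICT(N → α) = (FIRST(α) \ {ε}) ∪ (FOLLOW(N) if α ⇒* ε)).

S → a: PREDICT = { 'a' }
  'a' is in predict set, so this production goes in M[S, 'a']

M[S, 'a'] = S → a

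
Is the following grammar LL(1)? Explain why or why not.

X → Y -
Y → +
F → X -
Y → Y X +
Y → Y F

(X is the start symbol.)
A grammar is LL(1) if for each non-terminal N with multiple productions, the predict sets of those productions are pairwise disjoint, where PREDICT(N → α) = (FIRST(α) \ {ε}) ∪ (FOLLOW(N) if α ⇒* ε).

Relevant sets:
  FIRST(Y) = { '+' }

For Y:
  PREDICT(Y → '+') = { '+' }
  PREDICT(Y → Y X '+') = { '+' }
  PREDICT(Y → Y F) = { '+' }
X, F have a single production, so nothing to check there.

Conflict found: Predict set conflict for Y: { '+' }
The grammar is NOT LL(1).

Answer: No. Predict set conflict for Y: { '+' }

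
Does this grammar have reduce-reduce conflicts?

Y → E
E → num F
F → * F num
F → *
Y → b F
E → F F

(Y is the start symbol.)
No reduce-reduce conflicts

A reduce-reduce conflict occurs when an LR(0) state has two complete items [A → α .] and [B → β .] — both call for a reduction, and with no lookahead the parser cannot choose between them.

Augment with Y' → Y and build the canonical LR(0) collection (I0 = CLOSURE({[Y' → . Y]}), then GOTO on every symbol after a dot until no new states appear). It has 12 states:
  I0: { [E → . F F], [E → . num F], [F → . * F num], [F → . *], [Y → . E], [Y → . b F], [Y' → . Y] }  — shift
  I1: { [F → * . F num], [F → * .], [F → . * F num], [F → . *] }  — shift, reduce
  I2: { [Y → E .] }  — reduce
  I3: { [E → F . F], [F → . * F num], [F → . *] }  — shift
  I4: { [Y' → Y .] }  — accept
  I5: { [F → . * F num], [F → . *], [Y → b . F] }  — shift
  I6: { [E → num . F], [F → . * F num], [F → . *] }  — shift
  I7: { [E → num F .] }  — reduce
  I8: { [Y → b F .] }  — reduce
  I9: { [E → F F .] }  — reduce
  I10: { [F → * F . num] }  — shift
  I11: { [F → * F num .] }  — reduce

No state contains more than one complete item.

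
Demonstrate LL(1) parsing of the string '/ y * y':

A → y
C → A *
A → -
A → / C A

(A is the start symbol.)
LL(1) parsing maintains a stack (initially the start symbol over $) and the input. At each step: if the stack top is a terminal, match it against the current input token; if it is a non-terminal N, replace it with the RHS of M[N, lookahead] (the unique production whose predict set contains the lookahead).

Stack is shown with the top on the left.

Stack    Input      Action
--------------------------
A $      / y * y $  output A → / C A
/ C A $  / y * y $  match '/'
C A $    y * y $    output C → A *
A * A $  y * y $    output A → y
y * A $  y * y $    match 'y'
* A $    * y $      match '*'
A $      y $        output A → y
y $      y $        match 'y'
$        $          accept

The string is accepted.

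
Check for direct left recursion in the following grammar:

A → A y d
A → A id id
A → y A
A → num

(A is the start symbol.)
A → A y d: LEFT RECURSIVE (starts with A)
A → A id id: LEFT RECURSIVE (starts with A)
A → y A: starts with y
A → num: starts with num

The grammar has direct left recursion on: A.

Answer: Yes, A is left-recursive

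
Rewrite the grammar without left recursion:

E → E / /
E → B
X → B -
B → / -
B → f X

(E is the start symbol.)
E → B E'
E' → / / E'
E' → ε
X → B -
B → / -
B → f X

E is directly left-recursive. The standard transformation for
  A → A α₁ | ... | A α_m | β₁ | ... | β_n
is
  A  → β₁ A' | ... | β_n A'
  A' → α₁ A' | ... | α_m A' | ε

E → B becomes E → B E'
E → E / / becomes E' → / / E'
Add E' → ε

Productions for other non-terminals are unchanged:
  X → B -
  B → / -
  B → f X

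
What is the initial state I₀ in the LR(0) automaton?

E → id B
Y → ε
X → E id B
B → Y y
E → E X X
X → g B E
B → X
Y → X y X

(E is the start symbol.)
First, augment the grammar with E' → E
I₀ = CLOSURE({ [E' → . E] }):
  [E' → . E] has the dot before E: add [E → . id B], [E → . E X X]
No further items can be added.

I₀ = { [E → . E X X], [E → . id B], [E' → . E] }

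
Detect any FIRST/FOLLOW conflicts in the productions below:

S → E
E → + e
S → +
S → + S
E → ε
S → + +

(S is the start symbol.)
No FIRST/FOLLOW conflicts.

A FIRST/FOLLOW conflict occurs when a non-terminal N has a nullable alternative N → β (β ⇒* ε) and another alternative N → α with FIRST(α) ∩ FOLLOW(N) ≠ ∅: on such a lookahead the parser cannot decide between expanding α and letting N vanish via β.

Nullable non-terminals: E, S.
FIRST sets used below: FIRST(E) = { '+', ε }

E: nullable alternative(s) E → ε; FOLLOW(E) = { $ }
  E → + e: FIRST \ {ε} = { '+' } — disjoint from FOLLOW(E)
  E → ε: FIRST \ {ε} = { } — this is the only nullable alternative, skip

S: nullable alternative(s) S → E; FOLLOW(S) = { $ }
  S → E: FIRST \ {ε} = { '+' } — this is the only nullable alternative, skip
  S → +: FIRST \ {ε} = { '+' } — disjoint from FOLLOW(S)
  S → + S: FIRST \ {ε} = { '+' } — disjoint from FOLLOW(S)
  S → + +: FIRST \ {ε} = { '+' } — disjoint from FOLLOW(S)

No FIRST/FOLLOW conflicts found.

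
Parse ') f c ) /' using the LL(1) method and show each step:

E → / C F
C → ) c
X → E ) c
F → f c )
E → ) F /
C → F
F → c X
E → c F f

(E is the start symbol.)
Stack is shown with the top on the left.

Stack      Input        Action
------------------------------
E $        ) f c ) / $  output E → ) F /
) F / $    ) f c ) / $  match ')'
F / $      f c ) / $    output F → f c )
f c ) / $  f c ) / $    match 'f'
c ) / $    c ) / $      match 'c'
) / $      ) / $        match ')'
/ $        / $          match '/'
$          $            accept

The string is accepted.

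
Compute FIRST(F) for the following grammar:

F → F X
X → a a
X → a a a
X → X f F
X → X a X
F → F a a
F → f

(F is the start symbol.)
From F → F X:
  - F is the symbol being defined: contributes nothing new
    F is not nullable, so stop
From F → F a a:
  - F is the symbol being defined: contributes nothing new
    F is not nullable, so stop
From F → f:
  - f is a terminal: add 'f' and stop

Collecting: FIRST(F) = { 'f' }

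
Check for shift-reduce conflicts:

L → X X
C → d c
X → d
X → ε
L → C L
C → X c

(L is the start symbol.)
Yes — I0: [X → .] vs [C → . d c]; I1: [X → .] vs [C → . d c]; I3: [X → .] vs [C → X . c]; I4: [X → d .] vs [C → d . c]

A shift-reduce conflict occurs when an LR(0) state has both:
  - a complete (reduce) item [A → α .] (dot at the end), and
  - a shift item [B → β . c γ] (dot before a terminal).

Augment with L' → L and build the canonical LR(0) collection (I0 = CLOSURE({[L' → . L]}), then GOTO on every symbol after a dot until no new states appear). It has 10 states:
  I0: { [C → . X c], [C → . d c], [L → . C L], [L → . X X], [L' → . L], [X → . d], [X → .] }  — shift, reduce
  I1: { [C → . X c], [C → . d c], [L → . C L], [L → . X X], [L → C . L], [X → . d], [X → .] }  — shift, reduce
  I2: { [L' → L .] }  — accept
  I3: { [C → X . c], [L → X . X], [X → . d], [X → .] }  — shift, reduce
  I4: { [C → d . c], [X → d .] }  — shift, reduce
  I5: { [C → d c .] }  — reduce
  I6: { [L → X X .] }  — reduce
  I7: { [C → X c .] }  — reduce
  I8: { [X → d .] }  — reduce
  I9: { [L → C L .] }  — reduce

I0 contains reduce item [X → .] and shift items [C → . d c], [X → . d] — shift-reduce conflict.
I1 contains reduce item [X → .] and shift items [C → . d c], [X → . d] — shift-reduce conflict.
I3 contains reduce item [X → .] and shift items [C → X . c], [X → . d] — shift-reduce conflict.
I4 contains reduce item [X → d .] and shift item [C → d . c] — shift-reduce conflict.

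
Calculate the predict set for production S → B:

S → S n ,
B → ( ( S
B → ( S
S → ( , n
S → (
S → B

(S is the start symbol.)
{ '(' }

PREDICT(S → B) = (FIRST(RHS) \ {ε}) ∪ (FOLLOW(S) if ε ∈ FIRST(RHS), i.e. RHS ⇒* ε)
FIRST(B) = { '(' }
FIRST(B) = { '(' }
ε ∉ FIRST(B), so FOLLOW(S) is not added.
PREDICT(S → B) = { '(' }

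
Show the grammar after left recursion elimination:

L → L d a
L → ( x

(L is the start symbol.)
L → ( x L'
L' → d a L'
L' → ε

L is directly left-recursive. The standard transformation for
  A → A α₁ | ... | A α_m | β₁ | ... | β_n
is
  A  → β₁ A' | ... | β_n A'
  A' → α₁ A' | ... | α_m A' | ε

L → ( x becomes L → ( x L'
L → L d a becomes L' → d a L'
Add L' → ε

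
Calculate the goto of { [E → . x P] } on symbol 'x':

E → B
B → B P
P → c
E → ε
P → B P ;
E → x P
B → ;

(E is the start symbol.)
{ [B → . ;], [B → . B P], [E → x . P], [P → . B P ;], [P → . c] }

GOTO(I, 'x') = CLOSURE({ [A → αX.β] : [A → α.Xβ] ∈ I, X = 'x' })

Items with dot before 'x', with the dot advanced:
  [E → . x P] → [E → x . P]
Closure of the advanced items:
  [E → x . P] has the dot before P: add [P → . c], [P → . B P ;]
  [P → . B P ;] has the dot before B: add [B → . B P], [B → . ;]

GOTO = { [B → . ;], [B → . B P], [E → x . P], [P → . B P ;], [P → . c] }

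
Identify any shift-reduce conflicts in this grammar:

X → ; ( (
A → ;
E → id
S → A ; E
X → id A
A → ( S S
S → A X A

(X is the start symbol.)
No shift-reduce conflicts

A shift-reduce conflict occurs when an LR(0) state has both:
  - a complete (reduce) item [A → α .] (dot at the end), and
  - a shift item [B → β . c γ] (dot before a terminal).

Augment with X' → X and build the canonical LR(0) collection (I0 = CLOSURE({[X' → . X]}), then GOTO on every symbol after a dot until no new states appear). It has 17 states:
  I0: { [X → . ; ( (], [X → . id A], [X' → . X] }  — shift
  I1: { [X → ; . ( (] }  — shift
  I2: { [X' → X .] }  — accept
  I3: { [A → . ( S S], [A → . ;], [X → id . A] }  — shift
  I4: { [A → ( . S S], [A → . ( S S], [A → . ;], [S → . A ; E], [S → . A X A] }  — shift
  I5: { [A → ; .] }  — reduce
  I6: { [X → id A .] }  — reduce
  I7: { [S → A . ; E], [S → A . X A], [X → . ; ( (], [X → . id A] }  — shift
  I8: { [A → ( S . S], [A → . ( S S], [A → . ;], [S → . A ; E], [S → . A X A] }  — shift
  I9: { [A → ( S S .] }  — reduce
  I10: { [E → . id], [S → A ; . E], [X → ; . ( (] }  — shift
  I11: { [A → . ( S S], [A → . ;], [S → A X . A] }  — shift
  I12: { [S → A X A .] }  — reduce
  I13: { [X → ; ( . (] }  — shift
  I14: { [S → A ; E .] }  — reduce
  I15: { [E → id .] }  — reduce
  I16: { [X → ; ( ( .] }  — reduce

No state contains both a complete item and a shift item.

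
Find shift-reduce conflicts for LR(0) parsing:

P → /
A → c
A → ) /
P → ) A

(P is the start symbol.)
No shift-reduce conflicts

A shift-reduce conflict occurs when an LR(0) state has both:
  - a complete (reduce) item [A → α .] (dot at the end), and
  - a shift item [B → β . c γ] (dot before a terminal).

Augment with P' → P and build the canonical LR(0) collection (I0 = CLOSURE({[P' → . P]}), then GOTO on every symbol after a dot until no new states appear). It has 8 states:
  I0: { [P → . ) A], [P → . /], [P' → . P] }  — shift
  I1: { [A → . ) /], [A → . c], [P → ) . A] }  — shift
  I2: { [P → / .] }  — reduce
  I3: { [P' → P .] }  — accept
  I4: { [A → ) . /] }  — shift
  I5: { [P → ) A .] }  — reduce
  I6: { [A → c .] }  — reduce
  I7: { [A → ) / .] }  — reduce

No state contains both a complete item and a shift item.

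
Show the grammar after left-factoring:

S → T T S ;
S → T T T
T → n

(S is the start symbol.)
Left-factoring transforms A → αβ₁ | αβ₂ into A → αA' and A' → β₁ | β₂
(α is the longest common prefix among the alternatives). Repeat until
no nonterminal has two alternatives with a common prefix.

Round 1: S has alternatives sharing prefix 'T T'. Introduce S': S → T T S'
  Add: S' → S ;
  Add: S' → T

No remaining common prefixes — done.

Resulting grammar:
S → T T S'
S' → S ;
S' → T
T → n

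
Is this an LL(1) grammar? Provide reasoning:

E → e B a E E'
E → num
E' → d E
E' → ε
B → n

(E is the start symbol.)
A grammar is LL(1) if for each non-terminal N with multiple productions, the predict sets of those productions are pairwise disjoint, where PREDICT(N → α) = (FIRST(α) \ {ε}) ∪ (FOLLOW(N) if α ⇒* ε).

Relevant sets:
  FOLLOW(E') = { $, 'd' }

For E:
  PREDICT(E → e B a E E') = { 'e' }
  PREDICT(E → num) = { 'num' }
For E':
  PREDICT(E' → d E) = { 'd' }
  PREDICT(E' → ε) = { $, 'd' }
B has a single production, so nothing to check there.

Conflict found: Predict set conflict for E': { 'd' }
The grammar is NOT LL(1).

Answer: No. Predict set conflict for E': { 'd' }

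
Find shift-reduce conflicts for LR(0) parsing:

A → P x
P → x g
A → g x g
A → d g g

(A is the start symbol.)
A shift-reduce conflict occurs when an LR(0) state has both:
  - a complete (reduce) item [A → α .] (dot at the end), and
  - a shift item [B → β . c γ] (dot before a terminal).

Augment with A' → A and build the canonical LR(0) collection (I0 = CLOSURE({[A' → . A]}), then GOTO on every symbol after a dot until no new states appear). It has 12 states:
  I0: { [A → . P x], [A → . d g g], [A → . g x g], [A' → . A], [P → . x g] }  — shift
  I1: { [A' → A .] }  — accept
  I2: { [A → P . x] }  — shift
  I3: { [A → d . g g] }  — shift
  I4: { [A → g . x g] }  — shift
  I5: { [P → x . g] }  — shift
  I6: { [P → x g .] }  — reduce
  I7: { [A → g x . g] }  — shift
  I8: { [A → g x g .] }  — reduce
  I9: { [A → d g . g] }  — shift
  I10: { [A → d g g .] }  — reduce
  I11: { [A → P x .] }  — reduce

No state contains both a complete item and a shift item.

Answer: No shift-reduce conflicts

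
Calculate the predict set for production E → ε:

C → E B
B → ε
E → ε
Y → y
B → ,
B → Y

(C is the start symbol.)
PREDICT(E → ε) = (FIRST(RHS) \ {ε}) ∪ (FOLLOW(E) if ε ∈ FIRST(RHS), i.e. RHS ⇒* ε)
The right-hand side is ε (FIRST(ε) = { ε }), so the predict set is FOLLOW(E) = { $, ',', 'y' }
PREDICT(E → ε) = { $, ',', 'y' }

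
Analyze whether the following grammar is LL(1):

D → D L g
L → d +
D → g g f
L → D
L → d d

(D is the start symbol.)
No. Predict set conflict for D: { 'g' }

Relevant sets:
  FIRST(D) = { 'g' }

For D:
  PREDICT(D → D L g) = { 'g' }
  PREDICT(D → g g f) = { 'g' }
For L:
  PREDICT(L → d '+') = { 'd' }
  PREDICT(L → D) = { 'g' }
  PREDICT(L → d d) = { 'd' }

Conflict found: Predict set conflict for D: { 'g' }
The grammar is NOT LL(1).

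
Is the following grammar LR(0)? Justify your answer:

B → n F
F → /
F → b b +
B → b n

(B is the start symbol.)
Yes, the grammar is LR(0)

A grammar is LR(0) if no state in the canonical LR(0) collection has:
  - both a shift item (dot before a terminal) and a complete item (shift-reduce conflict), or
  - two or more complete items (reduce-reduce conflict; the accept item [B' → B .] counts as a complete item here).

Augment with B' → B and build the canonical LR(0) collection (I0 = CLOSURE({[B' → . B]}), then GOTO on every symbol after a dot until no new states appear). It has 10 states:
  I0: { [B → . b n], [B → . n F], [B' → . B] }  — shift
  I1: { [B' → B .] }  — accept
  I2: { [B → b . n] }  — shift
  I3: { [B → n . F], [F → . /], [F → . b b +] }  — shift
  I4: { [F → / .] }  — reduce
  I5: { [B → n F .] }  — reduce
  I6: { [F → b . b +] }  — shift
  I7: { [F → b b . +] }  — shift
  I8: { [F → b b + .] }  — reduce
  I9: { [B → b n .] }  — reduce

Every state is either a pure shift/goto state or contains exactly one complete item and nothing to shift — no conflicts. The grammar is LR(0).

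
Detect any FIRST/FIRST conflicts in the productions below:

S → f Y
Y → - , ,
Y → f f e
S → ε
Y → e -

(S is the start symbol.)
No FIRST/FIRST conflicts.

A FIRST/FIRST conflict occurs when two productions N → α and N → β for the same non-terminal have FIRST(α) ∩ FIRST(β) ≠ ∅ (with ε ∈ FIRST of a nullable right-hand side, so two nullable alternatives also conflict).

Productions for S:
  S → f Y: FIRST = { 'f' }
  S → ε: FIRST = { ε }
Productions for Y:
  Y → - , ,: FIRST = { '-' }
  Y → f f e: FIRST = { 'f' }
  Y → e -: FIRST = { 'e' }

All alternatives of each non-terminal have pairwise disjoint FIRST sets.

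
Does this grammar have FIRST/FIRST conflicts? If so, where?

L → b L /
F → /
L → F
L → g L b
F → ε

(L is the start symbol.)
A FIRST/FIRST conflict occurs when two productions N → α and N → β for the same non-terminal have FIRST(α) ∩ FIRST(β) ≠ ∅ (with ε ∈ FIRST of a nullable right-hand side, so two nullable alternatives also conflict).

FIRST sets of the non-terminals at (or reachable through a nullable prefix from) the front of some alternative:
  FIRST(F) = { '/', ε }

Productions for L:
  L → b L /: FIRST = { 'b' }
  L → F: FIRST = { '/', ε }
  L → g L b: FIRST = { 'g' }
Productions for F:
  F → /: FIRST = { '/' }
  F → ε: FIRST = { ε }

All alternatives of each non-terminal have pairwise disjoint FIRST sets.

Answer: No FIRST/FIRST conflicts.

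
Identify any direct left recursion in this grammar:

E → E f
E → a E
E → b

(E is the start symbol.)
Direct left recursion occurs when N → N α for some non-terminal N (the right-hand side begins with the left-hand side itself).

E → E f: LEFT RECURSIVE (starts with E)
E → a E: starts with a
E → b: starts with b

The grammar has direct left recursion on: E.

Answer: Yes, E is left-recursive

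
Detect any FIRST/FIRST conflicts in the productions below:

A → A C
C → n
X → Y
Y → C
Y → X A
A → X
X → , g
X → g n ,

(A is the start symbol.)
Yes. A → A C / A → X on { ',', 'g', 'n' }; X → Y / X → ',' g on { ',' }; X → Y / X → g n ',' on { 'g' }; Y → C / Y → X A on { 'n' }

FIRST sets of the non-terminals at (or reachable through a nullable prefix from) the front of some alternative:
  FIRST(A) = { ',', 'g', 'n' }
  FIRST(X) = { ',', 'g', 'n' }
  FIRST(Y) = { ',', 'g', 'n' }
  FIRST(C) = { 'n' }

Productions for A:
  A → A C: FIRST = { ',', 'g', 'n' }
  A → X: FIRST = { ',', 'g', 'n' }
Productions for X:
  X → Y: FIRST = { ',', 'g', 'n' }
  X → , g: FIRST = { ',' }
  X → g n ,: FIRST = { 'g' }
Productions for Y:
  Y → C: FIRST = { 'n' }
  Y → X A: FIRST = { ',', 'g', 'n' }
C has only one production, so no FIRST/FIRST conflict is possible there.

Conflict for A: A → A C and A → X
  Overlap: { ',', 'g', 'n' }
Conflict for X: X → Y and X → , g
  Overlap: { ',' }
Conflict for X: X → Y and X → g n ,
  Overlap: { 'g' }
Conflict for Y: Y → C and Y → X A
  Overlap: { 'n' }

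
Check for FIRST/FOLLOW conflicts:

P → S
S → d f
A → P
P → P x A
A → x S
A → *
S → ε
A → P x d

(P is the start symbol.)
Yes. P → P x A with FOLLOW(P) on { 'x' }; A → x S with FOLLOW(A) on { 'x' }; A → P x d with FOLLOW(A) on { 'x' }

A FIRST/FOLLOW conflict occurs when a non-terminal N has a nullable alternative N → β (β ⇒* ε) and another alternative N → α with FIRST(α) ∩ FOLLOW(N) ≠ ∅: on such a lookahead the parser cannot decide between expanding α and letting N vanish via β.

Nullable non-terminals: A, P, S.
FIRST sets used below: FIRST(P) = { 'd', 'x', ε }, FIRST(S) = { 'd', ε }

A: nullable alternative(s) A → P; FOLLOW(A) = { $, 'x' }
  A → P: FIRST \ {ε} = { 'd', 'x' } — this is the only nullable alternative, skip
  A → x S: FIRST \ {ε} = { 'x' } — overlaps FOLLOW(A) on { 'x' }: CONFLICT
  A → *: FIRST \ {ε} = { '*' } — disjoint from FOLLOW(A)
  A → P x d: FIRST \ {ε} = { 'd', 'x' } — overlaps FOLLOW(A) on { 'x' }: CONFLICT

P: nullable alternative(s) P → S; FOLLOW(P) = { $, 'x' }
  P → S: FIRST \ {ε} = { 'd' } — this is the only nullable alternative, skip
  P → P x A: FIRST \ {ε} = { 'd', 'x' } — overlaps FOLLOW(P) on { 'x' }: CONFLICT

S: nullable alternative(s) S → ε; FOLLOW(S) = { $, 'x' }
  S → d f: FIRST \ {ε} = { 'd' } — disjoint from FOLLOW(S)
  S → ε: FIRST \ {ε} = { } — this is the only nullable alternative, skip

So the grammar has 3 FIRST/FOLLOW conflicts (marked CONFLICT above).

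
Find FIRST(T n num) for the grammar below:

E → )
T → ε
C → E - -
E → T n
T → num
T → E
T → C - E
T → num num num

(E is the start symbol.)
{ ')', 'n', 'num' }

FIRST sets of the non-terminals involved (from the grammar, by fixed-point iteration):
  FIRST(T) = { ')', 'n', 'num', ε }

To compute FIRST(T n num), process the symbols left to right:
Symbol T is a non-terminal. Add FIRST(T) \ {ε} = { ')', 'n', 'num' }
T is nullable (ε ∈ FIRST(T)), continue to the next symbol.
Symbol n is a terminal. Add 'n' and stop.
FIRST(T n num) = { ')', 'n', 'num' }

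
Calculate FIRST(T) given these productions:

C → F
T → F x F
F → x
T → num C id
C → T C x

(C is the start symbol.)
To compute FIRST(T), examine every production with T on the left-hand side, reading each right-hand side left to right until a non-nullable symbol is reached.

FIRST sets of the other non-terminals involved (by the same procedure, iterated to a fixed point):
  FIRST(F) = { 'x' }

From T → F x F:
  - F is a non-terminal: add FIRST(F) \ {ε} = { 'x' }
    F is not nullable, so stop
From T → num C id:
  - num is a terminal: add 'num' and stop

Collecting: FIRST(T) = { 'num', 'x' }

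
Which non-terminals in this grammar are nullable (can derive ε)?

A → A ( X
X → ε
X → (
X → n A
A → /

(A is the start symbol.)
{ 'X' }

A non-terminal is nullable if it can derive ε (the empty string): either it has an ε-production, or it has a production whose right-hand side consists entirely of nullable non-terminals.

ε-productions: X → ε
So X is immediately nullable.
No further non-terminal can be added: every production for the remaining non-terminals contains a terminal or a non-nullable non-terminal.
Nullable = { 'X' }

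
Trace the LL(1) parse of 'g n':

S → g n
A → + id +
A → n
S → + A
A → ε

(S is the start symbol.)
LL(1) parsing maintains a stack (initially the start symbol over $) and the input. At each step: if the stack top is a terminal, match it against the current input token; if it is a non-terminal N, replace it with the RHS of M[N, lookahead] (the unique production whose predict set contains the lookahead).

Stack is shown with the top on the left.

Stack  Input  Action
--------------------
S $    g n $  output S → g n
g n $  g n $  match 'g'
n $    n $    match 'n'
$      $      accept

The string is accepted.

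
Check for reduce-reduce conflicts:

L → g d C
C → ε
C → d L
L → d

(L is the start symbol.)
No reduce-reduce conflicts

A reduce-reduce conflict occurs when an LR(0) state has two complete items [A → α .] and [B → β .] — both call for a reduction, and with no lookahead the parser cannot choose between them.

Augment with L' → L and build the canonical LR(0) collection (I0 = CLOSURE({[L' → . L]}), then GOTO on every symbol after a dot until no new states appear). It has 8 states:
  I0: { [L → . d], [L → . g d C], [L' → . L] }  — shift
  I1: { [L' → L .] }  — accept
  I2: { [L → d .] }  — reduce
  I3: { [L → g . d C] }  — shift
  I4: { [C → . d L], [C → .], [L → g d . C] }  — shift, reduce
  I5: { [L → g d C .] }  — reduce
  I6: { [C → d . L], [L → . d], [L → . g d C] }  — shift
  I7: { [C → d L .] }  — reduce

No state contains more than one complete item.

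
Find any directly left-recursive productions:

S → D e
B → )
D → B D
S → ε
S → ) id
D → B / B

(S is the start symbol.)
Direct left recursion occurs when N → N α for some non-terminal N (the right-hand side begins with the left-hand side itself).

S → D e: starts with D
B → ): starts with ')'
D → B D: starts with B
S → ε: starts with ε
S → ) id: starts with ')'
D → B / B: starts with B

No direct left recursion found.

Answer: No direct left recursion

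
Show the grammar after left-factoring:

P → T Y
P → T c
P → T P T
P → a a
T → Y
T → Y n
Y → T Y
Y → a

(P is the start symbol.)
Left-factoring transforms A → αβ₁ | αβ₂ into A → αA' and A' → β₁ | β₂
(α is the longest common prefix among the alternatives). Repeat until
no nonterminal has two alternatives with a common prefix.

Round 1: P has alternatives sharing prefix 'T'. Introduce P': P → T P'
  Add: P' → Y
  Add: P' → c
  Add: P' → P T

Round 2: T has alternatives sharing prefix 'Y'. Introduce T': T → Y T'
  Add: T' → ε
  Add: T' → n

No remaining common prefixes — done.

Resulting grammar:
P → T P'
P' → Y
P' → c
P' → P T
P → a a
T → Y T'
T' → ε
T' → n
Y → T Y
Y → a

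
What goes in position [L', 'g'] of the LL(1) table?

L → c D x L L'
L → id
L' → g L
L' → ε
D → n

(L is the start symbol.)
L' → g L, L' → ε

To find M[L', 'g'], we find productions for L' where 'g' is in the predict set (PREDICT(N → α) = (FIRST(α) \ {ε}) ∪ (FOLLOW(N) if α ⇒* ε)).

Relevant sets:
  FOLLOW(L') = { $, 'g' }

L' → g L: PREDICT = { 'g' }
  'g' is in predict set, so this production goes in M[L', 'g']
L' → ε: PREDICT = { $, 'g' }
  'g' is in predict set, so this production goes in M[L', 'g']

M[L', 'g'] = L' → g L, L' → ε  (a multiply-defined cell — the grammar is not LL(1))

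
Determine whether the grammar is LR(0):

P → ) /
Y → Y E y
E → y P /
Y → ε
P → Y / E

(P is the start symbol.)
A grammar is LR(0) if no state in the canonical LR(0) collection has:
  - both a shift item (dot before a terminal) and a complete item (shift-reduce conflict), or
  - two or more complete items (reduce-reduce conflict; the accept item [P' → P .] counts as a complete item here).

Augment with P' → P and build the canonical LR(0) collection (I0 = CLOSURE({[P' → . P]}), then GOTO on every symbol after a dot until no new states appear). It has 12 states:
  I0: { [P → . ) /], [P → . Y / E], [P' → . P], [Y → . Y E y], [Y → .] }  — shift, reduce
  I1: { [P → ) . /] }  — shift
  I2: { [P' → P .] }  — accept
  I3: { [E → . y P /], [P → Y . / E], [Y → Y . E y] }  — shift
  I4: { [E → . y P /], [P → Y / . E] }  — shift
  I5: { [Y → Y E . y] }  — shift
  I6: { [E → y . P /], [P → . ) /], [P → . Y / E], [Y → . Y E y], [Y → .] }  — shift, reduce
  I7: { [E → y P . /] }  — shift
  I8: { [E → y P / .] }  — reduce
  I9: { [Y → Y E y .] }  — reduce
  I10: { [P → Y / E .] }  — reduce
  I11: { [P → ) / .] }  — reduce

Conflict in state I0:
  Shift-reduce conflict between [Y → .] and [P → . ) /]
So the grammar is NOT LR(0).

Answer: No. Shift-reduce conflict between [Y → .] and [P → . ) /]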